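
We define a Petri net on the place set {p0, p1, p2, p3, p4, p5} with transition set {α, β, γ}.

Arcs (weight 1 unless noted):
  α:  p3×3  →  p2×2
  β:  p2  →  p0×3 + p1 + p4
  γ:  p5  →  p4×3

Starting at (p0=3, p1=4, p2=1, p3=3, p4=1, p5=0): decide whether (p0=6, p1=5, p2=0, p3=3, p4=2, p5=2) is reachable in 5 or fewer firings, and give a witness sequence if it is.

depth 0: 1 marking
depth 1: 3 markings reached so far
depth 2: 4 markings reached so far
depth 3: 5 markings reached so far
depth 4: 6 markings reached so far
depth 5: 6 markings reached so far
(frontier empty at depth 5; search complete)
target is not among the 6 markings reachable within 5 steps

NO — not reachable within 5 firings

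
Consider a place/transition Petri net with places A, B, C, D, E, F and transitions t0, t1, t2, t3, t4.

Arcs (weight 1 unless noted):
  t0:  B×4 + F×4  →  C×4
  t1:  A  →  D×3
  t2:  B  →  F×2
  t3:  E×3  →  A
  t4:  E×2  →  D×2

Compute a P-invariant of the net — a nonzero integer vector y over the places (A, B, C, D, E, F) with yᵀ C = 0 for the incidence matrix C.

y = (A:3, B:0, C:0, D:1, E:1, F:0)

Incidence matrix C (rows=places, cols=transitions):
       t0   t1   t2   t3   t4
    A   0   -1    0    1    0
    B  -4    0   -1    0    0
    C   4    0    0    0    0
    D   0    3    0    0    2
    E   0    0    0   -3   -2
    F  -4    0    2    0    0

Candidate y = [3, 0, 0, 1, 1, 0]; check y·C column-wise:
  col t0: 3·0 + 0·-4 + 0·4 + 1·0 + 1·0 + 0·-4 = 0
  col t1: 3·-1 + 1·3 + 1·0 = 0
  col t2: 3·0 + 0·-1 + 1·0 + 1·0 + 0·2 = 0
  col t3: 3·1 + 1·0 + 1·-3 = 0
  col t4: 3·0 + 1·2 + 1·-2 = 0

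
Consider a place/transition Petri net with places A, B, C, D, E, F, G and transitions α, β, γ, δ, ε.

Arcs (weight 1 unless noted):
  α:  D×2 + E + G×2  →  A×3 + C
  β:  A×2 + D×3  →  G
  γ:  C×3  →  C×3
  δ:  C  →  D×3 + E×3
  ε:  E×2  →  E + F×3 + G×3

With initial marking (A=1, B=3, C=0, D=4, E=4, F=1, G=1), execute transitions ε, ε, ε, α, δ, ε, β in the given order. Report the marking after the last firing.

step 1: fire ε:  (A=1, B=3, C=0, D=4, E=4, F=1, G=1) → (A=1, B=3, C=0, D=4, E=3, F=4, G=4)
step 2: fire ε:  (A=1, B=3, C=0, D=4, E=3, F=4, G=4) → (A=1, B=3, C=0, D=4, E=2, F=7, G=7)
step 3: fire ε:  (A=1, B=3, C=0, D=4, E=2, F=7, G=7) → (A=1, B=3, C=0, D=4, E=1, F=10, G=10)
step 4: fire α:  (A=1, B=3, C=0, D=4, E=1, F=10, G=10) → (A=4, B=3, C=1, D=2, E=0, F=10, G=8)
step 5: fire δ:  (A=4, B=3, C=1, D=2, E=0, F=10, G=8) → (A=4, B=3, C=0, D=5, E=3, F=10, G=8)
step 6: fire ε:  (A=4, B=3, C=0, D=5, E=3, F=10, G=8) → (A=4, B=3, C=0, D=5, E=2, F=13, G=11)
step 7: fire β:  (A=4, B=3, C=0, D=5, E=2, F=13, G=11) → (A=2, B=3, C=0, D=2, E=2, F=13, G=12)

(A=2, B=3, C=0, D=2, E=2, F=13, G=12)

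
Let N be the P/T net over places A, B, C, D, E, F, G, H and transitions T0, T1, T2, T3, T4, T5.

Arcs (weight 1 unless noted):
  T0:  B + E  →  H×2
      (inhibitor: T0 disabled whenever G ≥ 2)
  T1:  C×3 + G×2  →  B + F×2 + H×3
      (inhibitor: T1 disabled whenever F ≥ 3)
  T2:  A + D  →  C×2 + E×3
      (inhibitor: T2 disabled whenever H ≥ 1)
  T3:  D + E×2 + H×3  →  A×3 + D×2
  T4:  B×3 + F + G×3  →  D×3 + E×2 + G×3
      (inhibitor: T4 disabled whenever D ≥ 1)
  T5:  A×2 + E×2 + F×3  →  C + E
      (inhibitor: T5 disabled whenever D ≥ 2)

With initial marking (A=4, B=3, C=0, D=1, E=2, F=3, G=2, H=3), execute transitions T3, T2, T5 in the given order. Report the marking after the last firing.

step 1: fire T3:  (A=4, B=3, C=0, D=1, E=2, F=3, G=2, H=3) → (A=7, B=3, C=0, D=2, E=0, F=3, G=2, H=0)
step 2: fire T2:  (A=7, B=3, C=0, D=2, E=0, F=3, G=2, H=0) → (A=6, B=3, C=2, D=1, E=3, F=3, G=2, H=0)
step 3: fire T5:  (A=6, B=3, C=2, D=1, E=3, F=3, G=2, H=0) → (A=4, B=3, C=3, D=1, E=2, F=0, G=2, H=0)

(A=4, B=3, C=3, D=1, E=2, F=0, G=2, H=0)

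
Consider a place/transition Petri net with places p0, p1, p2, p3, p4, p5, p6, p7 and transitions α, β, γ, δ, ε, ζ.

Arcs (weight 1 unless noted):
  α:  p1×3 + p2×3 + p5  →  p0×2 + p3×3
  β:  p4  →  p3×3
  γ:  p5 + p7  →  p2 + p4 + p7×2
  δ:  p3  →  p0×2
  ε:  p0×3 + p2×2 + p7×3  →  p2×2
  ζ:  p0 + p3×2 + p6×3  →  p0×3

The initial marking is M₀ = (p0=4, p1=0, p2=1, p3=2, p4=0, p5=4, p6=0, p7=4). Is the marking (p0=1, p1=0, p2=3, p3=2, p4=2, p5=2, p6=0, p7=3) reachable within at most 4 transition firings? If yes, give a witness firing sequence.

YES — reachable via ⟨γ, γ, ε⟩ (3 firings)

step 1: fire γ:  (p0=4, p1=0, p2=1, p3=2, p4=0, p5=4, p6=0, p7=4) → (p0=4, p1=0, p2=2, p3=2, p4=1, p5=3, p6=0, p7=5)
step 2: fire γ:  (p0=4, p1=0, p2=2, p3=2, p4=1, p5=3, p6=0, p7=5) → (p0=4, p1=0, p2=3, p3=2, p4=2, p5=2, p6=0, p7=6)
step 3: fire ε:  (p0=4, p1=0, p2=3, p3=2, p4=2, p5=2, p6=0, p7=6) → (p0=1, p1=0, p2=3, p3=2, p4=2, p5=2, p6=0, p7=3)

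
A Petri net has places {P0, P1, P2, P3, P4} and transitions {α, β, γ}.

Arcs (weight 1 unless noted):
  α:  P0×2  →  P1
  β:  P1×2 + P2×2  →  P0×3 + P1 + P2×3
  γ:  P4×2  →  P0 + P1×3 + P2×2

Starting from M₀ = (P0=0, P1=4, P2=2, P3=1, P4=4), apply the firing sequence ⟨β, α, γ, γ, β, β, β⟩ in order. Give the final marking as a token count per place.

(P0=12, P1=7, P2=10, P3=1, P4=0)

step 1: fire β:  (P0=0, P1=4, P2=2, P3=1, P4=4) → (P0=3, P1=3, P2=3, P3=1, P4=4)
step 2: fire α:  (P0=3, P1=3, P2=3, P3=1, P4=4) → (P0=1, P1=4, P2=3, P3=1, P4=4)
step 3: fire γ:  (P0=1, P1=4, P2=3, P3=1, P4=4) → (P0=2, P1=7, P2=5, P3=1, P4=2)
step 4: fire γ:  (P0=2, P1=7, P2=5, P3=1, P4=2) → (P0=3, P1=10, P2=7, P3=1, P4=0)
step 5: fire β:  (P0=3, P1=10, P2=7, P3=1, P4=0) → (P0=6, P1=9, P2=8, P3=1, P4=0)
step 6: fire β:  (P0=6, P1=9, P2=8, P3=1, P4=0) → (P0=9, P1=8, P2=9, P3=1, P4=0)
step 7: fire β:  (P0=9, P1=8, P2=9, P3=1, P4=0) → (P0=12, P1=7, P2=10, P3=1, P4=0)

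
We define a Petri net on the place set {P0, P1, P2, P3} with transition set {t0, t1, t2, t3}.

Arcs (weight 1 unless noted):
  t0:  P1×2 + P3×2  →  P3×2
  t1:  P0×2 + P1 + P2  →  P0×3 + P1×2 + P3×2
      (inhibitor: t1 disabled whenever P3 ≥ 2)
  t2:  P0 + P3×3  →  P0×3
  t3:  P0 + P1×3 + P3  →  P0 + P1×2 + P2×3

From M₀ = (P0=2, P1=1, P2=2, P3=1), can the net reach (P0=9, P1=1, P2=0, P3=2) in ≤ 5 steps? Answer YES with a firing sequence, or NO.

NO — not reachable within 5 firings

depth 0: 1 marking
depth 1: 2 markings reached so far
depth 2: 4 markings reached so far
depth 3: 6 markings reached so far
depth 4: 8 markings reached so far
depth 5: 9 markings reached so far
target is not among the 9 markings reachable within 5 steps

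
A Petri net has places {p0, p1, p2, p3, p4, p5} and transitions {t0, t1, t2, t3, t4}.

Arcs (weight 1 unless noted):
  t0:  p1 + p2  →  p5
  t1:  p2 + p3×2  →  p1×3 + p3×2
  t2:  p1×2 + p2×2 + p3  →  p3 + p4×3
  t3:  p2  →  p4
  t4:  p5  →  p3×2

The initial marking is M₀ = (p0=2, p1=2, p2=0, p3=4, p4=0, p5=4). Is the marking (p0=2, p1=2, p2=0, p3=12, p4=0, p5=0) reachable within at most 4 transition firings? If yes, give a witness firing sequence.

YES — reachable via ⟨t4, t4, t4, t4⟩ (4 firings)

step 1: fire t4:  (p0=2, p1=2, p2=0, p3=4, p4=0, p5=4) → (p0=2, p1=2, p2=0, p3=6, p4=0, p5=3)
step 2: fire t4:  (p0=2, p1=2, p2=0, p3=6, p4=0, p5=3) → (p0=2, p1=2, p2=0, p3=8, p4=0, p5=2)
step 3: fire t4:  (p0=2, p1=2, p2=0, p3=8, p4=0, p5=2) → (p0=2, p1=2, p2=0, p3=10, p4=0, p5=1)
step 4: fire t4:  (p0=2, p1=2, p2=0, p3=10, p4=0, p5=1) → (p0=2, p1=2, p2=0, p3=12, p4=0, p5=0)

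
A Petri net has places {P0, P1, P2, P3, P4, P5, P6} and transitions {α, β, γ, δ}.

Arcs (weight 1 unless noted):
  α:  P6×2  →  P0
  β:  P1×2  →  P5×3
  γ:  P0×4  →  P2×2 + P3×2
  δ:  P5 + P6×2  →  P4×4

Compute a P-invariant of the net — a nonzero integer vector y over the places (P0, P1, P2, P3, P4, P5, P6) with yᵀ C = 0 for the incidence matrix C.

y = (P0:0, P1:0, P2:1, P3:-1, P4:0, P5:0, P6:0)

Incidence matrix C (rows=places, cols=transitions):
        α    β    γ    δ
   P0   1    0   -4    0
   P1   0   -2    0    0
   P2   0    0    2    0
   P3   0    0    2    0
   P4   0    0    0    4
   P5   0    3    0   -1
   P6  -2    0    0   -2

Candidate y = [0, 0, 1, -1, 0, 0, 0]; check y·C column-wise:
  col α: 0·1 + 1·0 + -1·0 + 0·-2 = 0
  col β: 0·-2 + 1·0 + -1·0 + 0·3 = 0
  col γ: 0·-4 + 1·2 + -1·2 = 0
  col δ: 1·0 + -1·0 + 0·4 + 0·-1 + 0·-2 = 0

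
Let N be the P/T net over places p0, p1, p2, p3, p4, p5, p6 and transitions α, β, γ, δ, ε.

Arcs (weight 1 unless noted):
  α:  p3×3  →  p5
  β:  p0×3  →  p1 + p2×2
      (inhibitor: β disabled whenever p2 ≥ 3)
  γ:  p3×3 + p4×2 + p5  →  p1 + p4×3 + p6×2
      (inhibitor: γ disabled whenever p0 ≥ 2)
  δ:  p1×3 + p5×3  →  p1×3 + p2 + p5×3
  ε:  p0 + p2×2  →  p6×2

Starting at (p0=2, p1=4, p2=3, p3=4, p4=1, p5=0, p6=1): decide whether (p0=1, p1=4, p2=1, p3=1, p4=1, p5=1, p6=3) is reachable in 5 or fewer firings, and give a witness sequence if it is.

step 1: fire α:  (p0=2, p1=4, p2=3, p3=4, p4=1, p5=0, p6=1) → (p0=2, p1=4, p2=3, p3=1, p4=1, p5=1, p6=1)
step 2: fire ε:  (p0=2, p1=4, p2=3, p3=1, p4=1, p5=1, p6=1) → (p0=1, p1=4, p2=1, p3=1, p4=1, p5=1, p6=3)

YES — reachable via ⟨α, ε⟩ (2 firings)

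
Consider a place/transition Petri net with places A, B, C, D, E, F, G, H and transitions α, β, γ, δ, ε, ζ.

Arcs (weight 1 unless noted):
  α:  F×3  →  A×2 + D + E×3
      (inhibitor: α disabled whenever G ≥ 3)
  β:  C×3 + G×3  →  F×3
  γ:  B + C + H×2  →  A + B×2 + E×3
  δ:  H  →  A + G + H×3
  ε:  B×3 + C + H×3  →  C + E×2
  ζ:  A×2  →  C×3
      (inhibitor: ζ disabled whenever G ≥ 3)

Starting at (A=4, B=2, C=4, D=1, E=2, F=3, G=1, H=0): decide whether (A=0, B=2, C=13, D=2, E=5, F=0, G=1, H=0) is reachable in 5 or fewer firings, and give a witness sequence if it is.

step 1: fire α:  (A=4, B=2, C=4, D=1, E=2, F=3, G=1, H=0) → (A=6, B=2, C=4, D=2, E=5, F=0, G=1, H=0)
step 2: fire ζ:  (A=6, B=2, C=4, D=2, E=5, F=0, G=1, H=0) → (A=4, B=2, C=7, D=2, E=5, F=0, G=1, H=0)
step 3: fire ζ:  (A=4, B=2, C=7, D=2, E=5, F=0, G=1, H=0) → (A=2, B=2, C=10, D=2, E=5, F=0, G=1, H=0)
step 4: fire ζ:  (A=2, B=2, C=10, D=2, E=5, F=0, G=1, H=0) → (A=0, B=2, C=13, D=2, E=5, F=0, G=1, H=0)

YES — reachable via ⟨α, ζ, ζ, ζ⟩ (4 firings)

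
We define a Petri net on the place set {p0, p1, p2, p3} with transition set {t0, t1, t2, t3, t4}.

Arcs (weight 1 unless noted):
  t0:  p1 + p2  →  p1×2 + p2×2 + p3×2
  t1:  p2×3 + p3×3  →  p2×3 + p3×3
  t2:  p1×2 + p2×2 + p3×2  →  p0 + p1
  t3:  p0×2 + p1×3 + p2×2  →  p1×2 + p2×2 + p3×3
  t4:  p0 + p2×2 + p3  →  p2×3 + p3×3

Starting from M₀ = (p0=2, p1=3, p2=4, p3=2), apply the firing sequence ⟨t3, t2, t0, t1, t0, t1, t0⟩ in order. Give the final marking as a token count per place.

step 1: fire t3:  (p0=2, p1=3, p2=4, p3=2) → (p0=0, p1=2, p2=4, p3=5)
step 2: fire t2:  (p0=0, p1=2, p2=4, p3=5) → (p0=1, p1=1, p2=2, p3=3)
step 3: fire t0:  (p0=1, p1=1, p2=2, p3=3) → (p0=1, p1=2, p2=3, p3=5)
step 4: fire t1:  (p0=1, p1=2, p2=3, p3=5) → (p0=1, p1=2, p2=3, p3=5)
step 5: fire t0:  (p0=1, p1=2, p2=3, p3=5) → (p0=1, p1=3, p2=4, p3=7)
step 6: fire t1:  (p0=1, p1=3, p2=4, p3=7) → (p0=1, p1=3, p2=4, p3=7)
step 7: fire t0:  (p0=1, p1=3, p2=4, p3=7) → (p0=1, p1=4, p2=5, p3=9)

(p0=1, p1=4, p2=5, p3=9)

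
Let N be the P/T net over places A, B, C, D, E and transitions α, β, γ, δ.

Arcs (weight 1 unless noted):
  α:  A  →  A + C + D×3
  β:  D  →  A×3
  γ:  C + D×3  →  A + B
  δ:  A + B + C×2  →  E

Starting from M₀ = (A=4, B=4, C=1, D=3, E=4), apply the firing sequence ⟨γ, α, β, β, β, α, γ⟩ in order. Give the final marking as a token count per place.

step 1: fire γ:  (A=4, B=4, C=1, D=3, E=4) → (A=5, B=5, C=0, D=0, E=4)
step 2: fire α:  (A=5, B=5, C=0, D=0, E=4) → (A=5, B=5, C=1, D=3, E=4)
step 3: fire β:  (A=5, B=5, C=1, D=3, E=4) → (A=8, B=5, C=1, D=2, E=4)
step 4: fire β:  (A=8, B=5, C=1, D=2, E=4) → (A=11, B=5, C=1, D=1, E=4)
step 5: fire β:  (A=11, B=5, C=1, D=1, E=4) → (A=14, B=5, C=1, D=0, E=4)
step 6: fire α:  (A=14, B=5, C=1, D=0, E=4) → (A=14, B=5, C=2, D=3, E=4)
step 7: fire γ:  (A=14, B=5, C=2, D=3, E=4) → (A=15, B=6, C=1, D=0, E=4)

(A=15, B=6, C=1, D=0, E=4)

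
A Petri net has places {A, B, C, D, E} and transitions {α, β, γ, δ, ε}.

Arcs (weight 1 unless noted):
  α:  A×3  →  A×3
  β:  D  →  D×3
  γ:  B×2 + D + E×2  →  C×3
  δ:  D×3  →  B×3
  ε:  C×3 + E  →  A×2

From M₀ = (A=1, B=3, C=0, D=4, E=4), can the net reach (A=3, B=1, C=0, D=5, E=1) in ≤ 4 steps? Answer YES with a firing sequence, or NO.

step 1: fire β:  (A=1, B=3, C=0, D=4, E=4) → (A=1, B=3, C=0, D=6, E=4)
step 2: fire γ:  (A=1, B=3, C=0, D=6, E=4) → (A=1, B=1, C=3, D=5, E=2)
step 3: fire ε:  (A=1, B=1, C=3, D=5, E=2) → (A=3, B=1, C=0, D=5, E=1)

YES — reachable via ⟨β, γ, ε⟩ (3 firings)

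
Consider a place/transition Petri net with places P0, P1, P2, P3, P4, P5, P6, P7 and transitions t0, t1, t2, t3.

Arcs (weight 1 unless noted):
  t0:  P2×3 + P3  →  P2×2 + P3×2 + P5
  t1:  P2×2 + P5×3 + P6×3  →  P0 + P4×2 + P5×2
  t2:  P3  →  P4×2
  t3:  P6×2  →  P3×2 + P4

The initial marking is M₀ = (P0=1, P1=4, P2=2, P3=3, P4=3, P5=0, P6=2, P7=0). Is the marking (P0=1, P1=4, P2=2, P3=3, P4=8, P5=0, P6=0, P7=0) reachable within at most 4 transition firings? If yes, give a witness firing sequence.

YES — reachable via ⟨t2, t2, t3⟩ (3 firings)

step 1: fire t2:  (P0=1, P1=4, P2=2, P3=3, P4=3, P5=0, P6=2, P7=0) → (P0=1, P1=4, P2=2, P3=2, P4=5, P5=0, P6=2, P7=0)
step 2: fire t2:  (P0=1, P1=4, P2=2, P3=2, P4=5, P5=0, P6=2, P7=0) → (P0=1, P1=4, P2=2, P3=1, P4=7, P5=0, P6=2, P7=0)
step 3: fire t3:  (P0=1, P1=4, P2=2, P3=1, P4=7, P5=0, P6=2, P7=0) → (P0=1, P1=4, P2=2, P3=3, P4=8, P5=0, P6=0, P7=0)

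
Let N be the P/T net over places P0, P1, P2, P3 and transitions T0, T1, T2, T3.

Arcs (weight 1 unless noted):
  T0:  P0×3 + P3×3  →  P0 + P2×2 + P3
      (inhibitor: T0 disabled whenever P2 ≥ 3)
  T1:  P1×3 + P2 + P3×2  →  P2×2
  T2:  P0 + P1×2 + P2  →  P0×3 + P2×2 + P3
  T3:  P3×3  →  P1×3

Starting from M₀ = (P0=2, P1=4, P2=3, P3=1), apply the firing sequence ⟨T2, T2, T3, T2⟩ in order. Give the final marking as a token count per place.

(P0=8, P1=1, P2=6, P3=1)

step 1: fire T2:  (P0=2, P1=4, P2=3, P3=1) → (P0=4, P1=2, P2=4, P3=2)
step 2: fire T2:  (P0=4, P1=2, P2=4, P3=2) → (P0=6, P1=0, P2=5, P3=3)
step 3: fire T3:  (P0=6, P1=0, P2=5, P3=3) → (P0=6, P1=3, P2=5, P3=0)
step 4: fire T2:  (P0=6, P1=3, P2=5, P3=0) → (P0=8, P1=1, P2=6, P3=1)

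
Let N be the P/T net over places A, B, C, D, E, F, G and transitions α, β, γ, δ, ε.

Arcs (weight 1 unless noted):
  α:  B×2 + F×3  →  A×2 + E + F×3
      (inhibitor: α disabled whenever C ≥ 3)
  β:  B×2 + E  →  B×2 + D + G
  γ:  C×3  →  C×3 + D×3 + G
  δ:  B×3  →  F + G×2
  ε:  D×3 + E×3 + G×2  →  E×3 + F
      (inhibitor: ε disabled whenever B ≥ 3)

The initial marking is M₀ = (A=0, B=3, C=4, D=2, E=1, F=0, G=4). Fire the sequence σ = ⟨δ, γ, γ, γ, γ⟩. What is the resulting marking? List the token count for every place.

step 1: fire δ:  (A=0, B=3, C=4, D=2, E=1, F=0, G=4) → (A=0, B=0, C=4, D=2, E=1, F=1, G=6)
step 2: fire γ:  (A=0, B=0, C=4, D=2, E=1, F=1, G=6) → (A=0, B=0, C=4, D=5, E=1, F=1, G=7)
step 3: fire γ:  (A=0, B=0, C=4, D=5, E=1, F=1, G=7) → (A=0, B=0, C=4, D=8, E=1, F=1, G=8)
step 4: fire γ:  (A=0, B=0, C=4, D=8, E=1, F=1, G=8) → (A=0, B=0, C=4, D=11, E=1, F=1, G=9)
step 5: fire γ:  (A=0, B=0, C=4, D=11, E=1, F=1, G=9) → (A=0, B=0, C=4, D=14, E=1, F=1, G=10)

(A=0, B=0, C=4, D=14, E=1, F=1, G=10)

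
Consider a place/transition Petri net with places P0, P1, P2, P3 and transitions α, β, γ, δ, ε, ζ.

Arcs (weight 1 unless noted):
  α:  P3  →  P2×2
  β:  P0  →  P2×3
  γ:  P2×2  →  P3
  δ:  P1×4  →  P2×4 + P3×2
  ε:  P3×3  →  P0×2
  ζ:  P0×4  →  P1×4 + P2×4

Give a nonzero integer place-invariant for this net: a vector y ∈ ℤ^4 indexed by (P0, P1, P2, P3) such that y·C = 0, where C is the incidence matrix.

y = (P0:3, P1:2, P2:1, P3:2)

Incidence matrix C (rows=places, cols=transitions):
        α    β    γ    δ    ε    ζ
   P0   0   -1    0    0    2   -4
   P1   0    0    0   -4    0    4
   P2   2    3   -2    4    0    4
   P3  -1    0    1    2   -3    0

Candidate y = [3, 2, 1, 2]; check y·C column-wise:
  col α: 3·0 + 2·0 + 1·2 + 2·-1 = 0
  col β: 3·-1 + 2·0 + 1·3 + 2·0 = 0
  col γ: 3·0 + 2·0 + 1·-2 + 2·1 = 0
  col δ: 3·0 + 2·-4 + 1·4 + 2·2 = 0
  col ε: 3·2 + 2·0 + 1·0 + 2·-3 = 0
  col ζ: 3·-4 + 2·4 + 1·4 + 2·0 = 0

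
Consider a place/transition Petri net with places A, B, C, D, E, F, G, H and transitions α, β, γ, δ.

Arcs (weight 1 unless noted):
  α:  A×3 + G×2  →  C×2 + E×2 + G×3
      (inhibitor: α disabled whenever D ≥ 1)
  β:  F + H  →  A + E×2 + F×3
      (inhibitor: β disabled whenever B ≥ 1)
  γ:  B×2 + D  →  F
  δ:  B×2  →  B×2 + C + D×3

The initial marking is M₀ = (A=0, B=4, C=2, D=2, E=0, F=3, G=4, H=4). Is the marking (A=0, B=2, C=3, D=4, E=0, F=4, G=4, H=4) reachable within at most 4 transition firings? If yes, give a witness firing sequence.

step 1: fire γ:  (A=0, B=4, C=2, D=2, E=0, F=3, G=4, H=4) → (A=0, B=2, C=2, D=1, E=0, F=4, G=4, H=4)
step 2: fire δ:  (A=0, B=2, C=2, D=1, E=0, F=4, G=4, H=4) → (A=0, B=2, C=3, D=4, E=0, F=4, G=4, H=4)

YES — reachable via ⟨γ, δ⟩ (2 firings)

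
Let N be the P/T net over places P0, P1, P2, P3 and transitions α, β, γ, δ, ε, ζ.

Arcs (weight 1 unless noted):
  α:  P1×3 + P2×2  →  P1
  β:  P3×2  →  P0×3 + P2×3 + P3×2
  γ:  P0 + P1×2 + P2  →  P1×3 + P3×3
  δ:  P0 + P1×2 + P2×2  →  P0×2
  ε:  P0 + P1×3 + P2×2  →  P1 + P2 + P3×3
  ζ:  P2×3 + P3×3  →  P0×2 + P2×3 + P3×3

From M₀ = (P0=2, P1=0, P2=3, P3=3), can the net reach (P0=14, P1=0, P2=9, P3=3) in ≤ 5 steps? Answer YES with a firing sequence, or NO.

YES — reachable via ⟨β, β, ζ, ζ, ζ⟩ (5 firings)

step 1: fire β:  (P0=2, P1=0, P2=3, P3=3) → (P0=5, P1=0, P2=6, P3=3)
step 2: fire β:  (P0=5, P1=0, P2=6, P3=3) → (P0=8, P1=0, P2=9, P3=3)
step 3: fire ζ:  (P0=8, P1=0, P2=9, P3=3) → (P0=10, P1=0, P2=9, P3=3)
step 4: fire ζ:  (P0=10, P1=0, P2=9, P3=3) → (P0=12, P1=0, P2=9, P3=3)
step 5: fire ζ:  (P0=12, P1=0, P2=9, P3=3) → (P0=14, P1=0, P2=9, P3=3)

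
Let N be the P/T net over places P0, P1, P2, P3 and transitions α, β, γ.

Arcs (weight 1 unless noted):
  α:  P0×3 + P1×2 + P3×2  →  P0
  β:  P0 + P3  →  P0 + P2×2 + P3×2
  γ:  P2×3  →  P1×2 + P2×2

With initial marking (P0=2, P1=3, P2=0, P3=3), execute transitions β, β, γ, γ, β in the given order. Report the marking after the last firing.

(P0=2, P1=7, P2=4, P3=6)

step 1: fire β:  (P0=2, P1=3, P2=0, P3=3) → (P0=2, P1=3, P2=2, P3=4)
step 2: fire β:  (P0=2, P1=3, P2=2, P3=4) → (P0=2, P1=3, P2=4, P3=5)
step 3: fire γ:  (P0=2, P1=3, P2=4, P3=5) → (P0=2, P1=5, P2=3, P3=5)
step 4: fire γ:  (P0=2, P1=5, P2=3, P3=5) → (P0=2, P1=7, P2=2, P3=5)
step 5: fire β:  (P0=2, P1=7, P2=2, P3=5) → (P0=2, P1=7, P2=4, P3=6)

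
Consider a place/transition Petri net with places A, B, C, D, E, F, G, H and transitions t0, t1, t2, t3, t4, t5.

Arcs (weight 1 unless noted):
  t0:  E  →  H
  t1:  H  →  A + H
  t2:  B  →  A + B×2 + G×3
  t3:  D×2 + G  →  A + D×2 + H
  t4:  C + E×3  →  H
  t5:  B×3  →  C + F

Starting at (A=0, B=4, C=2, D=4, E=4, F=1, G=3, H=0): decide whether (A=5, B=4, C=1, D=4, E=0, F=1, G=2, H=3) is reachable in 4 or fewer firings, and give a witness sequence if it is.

NO — not reachable within 4 firings

depth 0: 1 marking
depth 1: 6 markings reached so far
depth 2: 22 markings reached so far
depth 3: 60 markings reached so far
depth 4: 133 markings reached so far
target is not among the 133 markings reachable within 4 steps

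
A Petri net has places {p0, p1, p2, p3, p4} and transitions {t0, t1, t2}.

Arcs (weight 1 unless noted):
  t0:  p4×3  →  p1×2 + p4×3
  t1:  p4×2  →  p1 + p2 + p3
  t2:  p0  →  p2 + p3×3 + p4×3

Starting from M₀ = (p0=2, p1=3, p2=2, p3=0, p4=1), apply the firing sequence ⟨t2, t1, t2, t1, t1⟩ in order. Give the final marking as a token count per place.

step 1: fire t2:  (p0=2, p1=3, p2=2, p3=0, p4=1) → (p0=1, p1=3, p2=3, p3=3, p4=4)
step 2: fire t1:  (p0=1, p1=3, p2=3, p3=3, p4=4) → (p0=1, p1=4, p2=4, p3=4, p4=2)
step 3: fire t2:  (p0=1, p1=4, p2=4, p3=4, p4=2) → (p0=0, p1=4, p2=5, p3=7, p4=5)
step 4: fire t1:  (p0=0, p1=4, p2=5, p3=7, p4=5) → (p0=0, p1=5, p2=6, p3=8, p4=3)
step 5: fire t1:  (p0=0, p1=5, p2=6, p3=8, p4=3) → (p0=0, p1=6, p2=7, p3=9, p4=1)

(p0=0, p1=6, p2=7, p3=9, p4=1)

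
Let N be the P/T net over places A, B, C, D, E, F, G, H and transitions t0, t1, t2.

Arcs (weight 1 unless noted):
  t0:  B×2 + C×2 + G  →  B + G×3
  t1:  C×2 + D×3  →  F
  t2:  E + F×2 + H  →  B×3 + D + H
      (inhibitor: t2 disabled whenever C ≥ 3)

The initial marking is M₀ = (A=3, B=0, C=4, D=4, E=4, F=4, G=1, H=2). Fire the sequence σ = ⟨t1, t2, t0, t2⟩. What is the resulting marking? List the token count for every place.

step 1: fire t1:  (A=3, B=0, C=4, D=4, E=4, F=4, G=1, H=2) → (A=3, B=0, C=2, D=1, E=4, F=5, G=1, H=2)
step 2: fire t2:  (A=3, B=0, C=2, D=1, E=4, F=5, G=1, H=2) → (A=3, B=3, C=2, D=2, E=3, F=3, G=1, H=2)
step 3: fire t0:  (A=3, B=3, C=2, D=2, E=3, F=3, G=1, H=2) → (A=3, B=2, C=0, D=2, E=3, F=3, G=3, H=2)
step 4: fire t2:  (A=3, B=2, C=0, D=2, E=3, F=3, G=3, H=2) → (A=3, B=5, C=0, D=3, E=2, F=1, G=3, H=2)

(A=3, B=5, C=0, D=3, E=2, F=1, G=3, H=2)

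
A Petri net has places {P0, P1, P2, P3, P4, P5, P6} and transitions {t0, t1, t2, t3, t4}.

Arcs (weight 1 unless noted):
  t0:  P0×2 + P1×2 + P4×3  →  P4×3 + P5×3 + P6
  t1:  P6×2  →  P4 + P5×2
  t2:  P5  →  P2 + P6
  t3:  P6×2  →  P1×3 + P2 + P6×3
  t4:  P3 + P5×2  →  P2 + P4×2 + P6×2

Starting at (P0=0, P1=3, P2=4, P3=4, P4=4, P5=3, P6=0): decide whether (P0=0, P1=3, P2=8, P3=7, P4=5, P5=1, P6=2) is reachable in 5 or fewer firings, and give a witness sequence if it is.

depth 0: 1 marking
depth 1: 3 markings reached so far
depth 2: 7 markings reached so far
depth 3: 15 markings reached so far
depth 4: 27 markings reached so far
depth 5: 46 markings reached so far
target is not among the 46 markings reachable within 5 steps

NO — not reachable within 5 firings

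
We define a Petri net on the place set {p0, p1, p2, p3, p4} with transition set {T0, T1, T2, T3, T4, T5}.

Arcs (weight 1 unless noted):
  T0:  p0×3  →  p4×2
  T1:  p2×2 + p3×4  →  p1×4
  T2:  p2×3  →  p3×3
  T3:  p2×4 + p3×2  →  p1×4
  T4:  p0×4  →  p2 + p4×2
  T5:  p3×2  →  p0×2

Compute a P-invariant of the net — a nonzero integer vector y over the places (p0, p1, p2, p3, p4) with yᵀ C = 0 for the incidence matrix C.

Incidence matrix C (rows=places, cols=transitions):
       T0   T1   T2   T3   T4   T5
   p0  -3    0    0    0   -4    2
   p1   0    4    0    4    0    0
   p2   0   -2   -3   -4    1    0
   p3   0   -4    3   -2    0   -2
   p4   2    0    0    0    2    0

Candidate y = [2, 3, 2, 2, 3]; check y·C column-wise:
  col T0: 2·-3 + 3·0 + 2·0 + 2·0 + 3·2 = 0
  col T1: 2·0 + 3·4 + 2·-2 + 2·-4 + 3·0 = 0
  col T2: 2·0 + 3·0 + 2·-3 + 2·3 + 3·0 = 0
  col T3: 2·0 + 3·4 + 2·-4 + 2·-2 + 3·0 = 0
  col T4: 2·-4 + 3·0 + 2·1 + 2·0 + 3·2 = 0
  col T5: 2·2 + 3·0 + 2·0 + 2·-2 + 3·0 = 0

y = (p0:2, p1:3, p2:2, p3:2, p4:3)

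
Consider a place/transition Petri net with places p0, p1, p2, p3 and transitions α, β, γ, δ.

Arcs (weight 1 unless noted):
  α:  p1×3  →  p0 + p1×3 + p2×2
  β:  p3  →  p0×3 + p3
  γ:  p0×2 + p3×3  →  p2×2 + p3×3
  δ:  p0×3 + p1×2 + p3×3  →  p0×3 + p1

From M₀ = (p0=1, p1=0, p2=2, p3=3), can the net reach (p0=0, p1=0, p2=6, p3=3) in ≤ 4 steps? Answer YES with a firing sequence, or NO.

step 1: fire β:  (p0=1, p1=0, p2=2, p3=3) → (p0=4, p1=0, p2=2, p3=3)
step 2: fire γ:  (p0=4, p1=0, p2=2, p3=3) → (p0=2, p1=0, p2=4, p3=3)
step 3: fire γ:  (p0=2, p1=0, p2=4, p3=3) → (p0=0, p1=0, p2=6, p3=3)

YES — reachable via ⟨β, γ, γ⟩ (3 firings)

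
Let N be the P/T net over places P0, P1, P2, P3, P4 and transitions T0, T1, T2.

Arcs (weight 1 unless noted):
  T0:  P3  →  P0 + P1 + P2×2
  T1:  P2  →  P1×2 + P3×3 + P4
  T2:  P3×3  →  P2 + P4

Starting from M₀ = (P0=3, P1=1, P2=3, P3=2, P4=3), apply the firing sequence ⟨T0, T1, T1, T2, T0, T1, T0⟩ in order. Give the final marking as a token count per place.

(P0=6, P1=10, P2=7, P3=5, P4=7)

step 1: fire T0:  (P0=3, P1=1, P2=3, P3=2, P4=3) → (P0=4, P1=2, P2=5, P3=1, P4=3)
step 2: fire T1:  (P0=4, P1=2, P2=5, P3=1, P4=3) → (P0=4, P1=4, P2=4, P3=4, P4=4)
step 3: fire T1:  (P0=4, P1=4, P2=4, P3=4, P4=4) → (P0=4, P1=6, P2=3, P3=7, P4=5)
step 4: fire T2:  (P0=4, P1=6, P2=3, P3=7, P4=5) → (P0=4, P1=6, P2=4, P3=4, P4=6)
step 5: fire T0:  (P0=4, P1=6, P2=4, P3=4, P4=6) → (P0=5, P1=7, P2=6, P3=3, P4=6)
step 6: fire T1:  (P0=5, P1=7, P2=6, P3=3, P4=6) → (P0=5, P1=9, P2=5, P3=6, P4=7)
step 7: fire T0:  (P0=5, P1=9, P2=5, P3=6, P4=7) → (P0=6, P1=10, P2=7, P3=5, P4=7)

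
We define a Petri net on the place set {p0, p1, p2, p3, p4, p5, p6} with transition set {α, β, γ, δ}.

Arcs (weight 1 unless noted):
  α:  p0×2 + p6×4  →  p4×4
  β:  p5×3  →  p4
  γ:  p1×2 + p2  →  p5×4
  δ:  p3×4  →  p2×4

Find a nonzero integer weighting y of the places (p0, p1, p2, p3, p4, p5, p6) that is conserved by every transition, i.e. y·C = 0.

y = (p0:0, p1:1, p2:-2, p3:-2, p4:0, p5:0, p6:0)

Incidence matrix C (rows=places, cols=transitions):
        α    β    γ    δ
   p0  -2    0    0    0
   p1   0    0   -2    0
   p2   0    0   -1    4
   p3   0    0    0   -4
   p4   4    1    0    0
   p5   0   -3    4    0
   p6  -4    0    0    0

Candidate y = [0, 1, -2, -2, 0, 0, 0]; check y·C column-wise:
  col α: 0·-2 + 1·0 + -2·0 + -2·0 + 0·4 + 0·-4 = 0
  col β: 1·0 + -2·0 + -2·0 + 0·1 + 0·-3 = 0
  col γ: 1·-2 + -2·-1 + -2·0 + 0·4 = 0
  col δ: 1·0 + -2·4 + -2·-4 = 0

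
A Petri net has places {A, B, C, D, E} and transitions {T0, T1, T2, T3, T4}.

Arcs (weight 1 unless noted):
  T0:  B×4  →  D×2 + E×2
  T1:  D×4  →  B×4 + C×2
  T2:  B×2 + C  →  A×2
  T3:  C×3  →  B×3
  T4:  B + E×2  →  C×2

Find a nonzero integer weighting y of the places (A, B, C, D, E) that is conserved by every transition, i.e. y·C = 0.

y = (A:3, B:2, C:2, D:3, E:1)

Incidence matrix C (rows=places, cols=transitions):
       T0   T1   T2   T3   T4
    A   0    0    2    0    0
    B  -4    4   -2    3   -1
    C   0    2   -1   -3    2
    D   2   -4    0    0    0
    E   2    0    0    0   -2

Candidate y = [3, 2, 2, 3, 1]; check y·C column-wise:
  col T0: 3·0 + 2·-4 + 2·0 + 3·2 + 1·2 = 0
  col T1: 3·0 + 2·4 + 2·2 + 3·-4 + 1·0 = 0
  col T2: 3·2 + 2·-2 + 2·-1 + 3·0 + 1·0 = 0
  col T3: 3·0 + 2·3 + 2·-3 + 3·0 + 1·0 = 0
  col T4: 3·0 + 2·-1 + 2·2 + 3·0 + 1·-2 = 0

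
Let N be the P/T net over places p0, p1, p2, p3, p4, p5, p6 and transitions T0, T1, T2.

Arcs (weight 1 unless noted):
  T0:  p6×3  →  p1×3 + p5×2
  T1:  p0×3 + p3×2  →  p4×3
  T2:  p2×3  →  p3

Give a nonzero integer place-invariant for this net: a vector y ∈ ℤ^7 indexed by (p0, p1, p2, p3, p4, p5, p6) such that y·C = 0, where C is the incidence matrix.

y = (p0:2, p1:0, p2:-1, p3:-3, p4:0, p5:0, p6:0)

Incidence matrix C (rows=places, cols=transitions):
       T0   T1   T2
   p0   0   -3    0
   p1   3    0    0
   p2   0    0   -3
   p3   0   -2    1
   p4   0    3    0
   p5   2    0    0
   p6  -3    0    0

Candidate y = [2, 0, -1, -3, 0, 0, 0]; check y·C column-wise:
  col T0: 2·0 + 0·3 + -1·0 + -3·0 + 0·2 + 0·-3 = 0
  col T1: 2·-3 + -1·0 + -3·-2 + 0·3 = 0
  col T2: 2·0 + -1·-3 + -3·1 = 0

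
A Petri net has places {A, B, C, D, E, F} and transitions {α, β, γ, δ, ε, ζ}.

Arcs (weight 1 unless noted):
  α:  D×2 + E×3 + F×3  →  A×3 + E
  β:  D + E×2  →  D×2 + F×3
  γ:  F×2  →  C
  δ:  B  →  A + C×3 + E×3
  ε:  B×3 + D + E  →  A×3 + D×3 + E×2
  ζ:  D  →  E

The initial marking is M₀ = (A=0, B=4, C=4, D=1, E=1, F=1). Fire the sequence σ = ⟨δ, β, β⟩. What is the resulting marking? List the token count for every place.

step 1: fire δ:  (A=0, B=4, C=4, D=1, E=1, F=1) → (A=1, B=3, C=7, D=1, E=4, F=1)
step 2: fire β:  (A=1, B=3, C=7, D=1, E=4, F=1) → (A=1, B=3, C=7, D=2, E=2, F=4)
step 3: fire β:  (A=1, B=3, C=7, D=2, E=2, F=4) → (A=1, B=3, C=7, D=3, E=0, F=7)

(A=1, B=3, C=7, D=3, E=0, F=7)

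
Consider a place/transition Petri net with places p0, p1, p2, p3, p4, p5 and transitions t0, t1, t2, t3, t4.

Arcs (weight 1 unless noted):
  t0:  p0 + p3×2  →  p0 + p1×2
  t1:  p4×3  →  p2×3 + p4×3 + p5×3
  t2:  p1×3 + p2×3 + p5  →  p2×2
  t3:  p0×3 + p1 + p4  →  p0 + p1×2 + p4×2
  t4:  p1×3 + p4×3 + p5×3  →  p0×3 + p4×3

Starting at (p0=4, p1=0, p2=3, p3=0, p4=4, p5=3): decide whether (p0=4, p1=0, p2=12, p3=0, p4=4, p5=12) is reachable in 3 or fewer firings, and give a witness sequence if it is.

YES — reachable via ⟨t1, t1, t1⟩ (3 firings)

step 1: fire t1:  (p0=4, p1=0, p2=3, p3=0, p4=4, p5=3) → (p0=4, p1=0, p2=6, p3=0, p4=4, p5=6)
step 2: fire t1:  (p0=4, p1=0, p2=6, p3=0, p4=4, p5=6) → (p0=4, p1=0, p2=9, p3=0, p4=4, p5=9)
step 3: fire t1:  (p0=4, p1=0, p2=9, p3=0, p4=4, p5=9) → (p0=4, p1=0, p2=12, p3=0, p4=4, p5=12)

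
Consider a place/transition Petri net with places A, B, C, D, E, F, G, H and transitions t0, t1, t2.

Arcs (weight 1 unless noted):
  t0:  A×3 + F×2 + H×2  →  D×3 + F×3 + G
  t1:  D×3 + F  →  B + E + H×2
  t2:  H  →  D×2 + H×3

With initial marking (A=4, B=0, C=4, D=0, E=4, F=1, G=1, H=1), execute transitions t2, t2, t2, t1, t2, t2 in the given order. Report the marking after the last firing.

step 1: fire t2:  (A=4, B=0, C=4, D=0, E=4, F=1, G=1, H=1) → (A=4, B=0, C=4, D=2, E=4, F=1, G=1, H=3)
step 2: fire t2:  (A=4, B=0, C=4, D=2, E=4, F=1, G=1, H=3) → (A=4, B=0, C=4, D=4, E=4, F=1, G=1, H=5)
step 3: fire t2:  (A=4, B=0, C=4, D=4, E=4, F=1, G=1, H=5) → (A=4, B=0, C=4, D=6, E=4, F=1, G=1, H=7)
step 4: fire t1:  (A=4, B=0, C=4, D=6, E=4, F=1, G=1, H=7) → (A=4, B=1, C=4, D=3, E=5, F=0, G=1, H=9)
step 5: fire t2:  (A=4, B=1, C=4, D=3, E=5, F=0, G=1, H=9) → (A=4, B=1, C=4, D=5, E=5, F=0, G=1, H=11)
step 6: fire t2:  (A=4, B=1, C=4, D=5, E=5, F=0, G=1, H=11) → (A=4, B=1, C=4, D=7, E=5, F=0, G=1, H=13)

(A=4, B=1, C=4, D=7, E=5, F=0, G=1, H=13)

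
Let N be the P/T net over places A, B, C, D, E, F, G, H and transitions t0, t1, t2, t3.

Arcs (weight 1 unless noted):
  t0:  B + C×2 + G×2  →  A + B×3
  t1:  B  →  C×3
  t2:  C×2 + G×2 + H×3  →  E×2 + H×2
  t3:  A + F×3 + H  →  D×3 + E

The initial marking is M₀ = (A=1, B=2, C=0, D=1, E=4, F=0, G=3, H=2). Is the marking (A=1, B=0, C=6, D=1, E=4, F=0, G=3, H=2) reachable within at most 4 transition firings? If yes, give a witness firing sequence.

step 1: fire t1:  (A=1, B=2, C=0, D=1, E=4, F=0, G=3, H=2) → (A=1, B=1, C=3, D=1, E=4, F=0, G=3, H=2)
step 2: fire t1:  (A=1, B=1, C=3, D=1, E=4, F=0, G=3, H=2) → (A=1, B=0, C=6, D=1, E=4, F=0, G=3, H=2)

YES — reachable via ⟨t1, t1⟩ (2 firings)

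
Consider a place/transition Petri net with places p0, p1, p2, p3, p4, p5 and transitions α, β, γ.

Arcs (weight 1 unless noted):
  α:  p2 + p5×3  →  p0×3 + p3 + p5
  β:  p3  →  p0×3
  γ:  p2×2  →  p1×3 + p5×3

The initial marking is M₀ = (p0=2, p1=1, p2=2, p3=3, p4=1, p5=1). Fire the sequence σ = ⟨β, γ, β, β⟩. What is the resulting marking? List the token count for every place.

step 1: fire β:  (p0=2, p1=1, p2=2, p3=3, p4=1, p5=1) → (p0=5, p1=1, p2=2, p3=2, p4=1, p5=1)
step 2: fire γ:  (p0=5, p1=1, p2=2, p3=2, p4=1, p5=1) → (p0=5, p1=4, p2=0, p3=2, p4=1, p5=4)
step 3: fire β:  (p0=5, p1=4, p2=0, p3=2, p4=1, p5=4) → (p0=8, p1=4, p2=0, p3=1, p4=1, p5=4)
step 4: fire β:  (p0=8, p1=4, p2=0, p3=1, p4=1, p5=4) → (p0=11, p1=4, p2=0, p3=0, p4=1, p5=4)

(p0=11, p1=4, p2=0, p3=0, p4=1, p5=4)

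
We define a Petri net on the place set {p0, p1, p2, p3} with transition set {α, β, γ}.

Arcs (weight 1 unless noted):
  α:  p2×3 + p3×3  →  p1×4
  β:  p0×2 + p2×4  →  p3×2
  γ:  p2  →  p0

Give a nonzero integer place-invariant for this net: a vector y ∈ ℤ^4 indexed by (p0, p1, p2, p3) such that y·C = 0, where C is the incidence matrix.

y = (p0:1, p1:3, p2:1, p3:3)

Incidence matrix C (rows=places, cols=transitions):
        α    β    γ
   p0   0   -2    1
   p1   4    0    0
   p2  -3   -4   -1
   p3  -3    2    0

Candidate y = [1, 3, 1, 3]; check y·C column-wise:
  col α: 1·0 + 3·4 + 1·-3 + 3·-3 = 0
  col β: 1·-2 + 3·0 + 1·-4 + 3·2 = 0
  col γ: 1·1 + 3·0 + 1·-1 + 3·0 = 0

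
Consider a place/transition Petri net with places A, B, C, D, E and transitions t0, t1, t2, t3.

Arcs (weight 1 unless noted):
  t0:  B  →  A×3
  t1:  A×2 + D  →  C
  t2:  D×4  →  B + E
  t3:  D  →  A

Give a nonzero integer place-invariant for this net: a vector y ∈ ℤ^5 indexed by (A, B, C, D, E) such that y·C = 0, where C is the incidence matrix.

y = (A:1, B:3, C:3, D:1, E:1)

Incidence matrix C (rows=places, cols=transitions):
       t0   t1   t2   t3
    A   3   -2    0    1
    B  -1    0    1    0
    C   0    1    0    0
    D   0   -1   -4   -1
    E   0    0    1    0

Candidate y = [1, 3, 3, 1, 1]; check y·C column-wise:
  col t0: 1·3 + 3·-1 + 3·0 + 1·0 + 1·0 = 0
  col t1: 1·-2 + 3·0 + 3·1 + 1·-1 + 1·0 = 0
  col t2: 1·0 + 3·1 + 3·0 + 1·-4 + 1·1 = 0
  col t3: 1·1 + 3·0 + 3·0 + 1·-1 + 1·0 = 0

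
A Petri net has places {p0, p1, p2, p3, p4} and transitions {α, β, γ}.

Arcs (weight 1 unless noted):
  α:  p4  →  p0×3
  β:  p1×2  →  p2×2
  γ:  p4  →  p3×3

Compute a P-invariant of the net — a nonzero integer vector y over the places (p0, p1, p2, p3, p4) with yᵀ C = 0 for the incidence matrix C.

Incidence matrix C (rows=places, cols=transitions):
        α    β    γ
   p0   3    0    0
   p1   0   -2    0
   p2   0    2    0
   p3   0    0    3
   p4  -1    0   -1

Candidate y = [0, 1, 1, 0, 0]; check y·C column-wise:
  col α: 0·3 + 1·0 + 1·0 + 0·-1 = 0
  col β: 1·-2 + 1·2 = 0
  col γ: 1·0 + 1·0 + 0·3 + 0·-1 = 0

y = (p0:0, p1:1, p2:1, p3:0, p4:0)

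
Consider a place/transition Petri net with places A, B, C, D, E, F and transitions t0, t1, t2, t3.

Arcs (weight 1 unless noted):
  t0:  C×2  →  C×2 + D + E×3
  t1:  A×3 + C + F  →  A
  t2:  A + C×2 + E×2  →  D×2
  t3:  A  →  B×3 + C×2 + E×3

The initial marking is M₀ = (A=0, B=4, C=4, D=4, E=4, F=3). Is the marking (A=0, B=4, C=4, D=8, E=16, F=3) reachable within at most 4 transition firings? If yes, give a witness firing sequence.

YES — reachable via ⟨t0, t0, t0, t0⟩ (4 firings)

step 1: fire t0:  (A=0, B=4, C=4, D=4, E=4, F=3) → (A=0, B=4, C=4, D=5, E=7, F=3)
step 2: fire t0:  (A=0, B=4, C=4, D=5, E=7, F=3) → (A=0, B=4, C=4, D=6, E=10, F=3)
step 3: fire t0:  (A=0, B=4, C=4, D=6, E=10, F=3) → (A=0, B=4, C=4, D=7, E=13, F=3)
step 4: fire t0:  (A=0, B=4, C=4, D=7, E=13, F=3) → (A=0, B=4, C=4, D=8, E=16, F=3)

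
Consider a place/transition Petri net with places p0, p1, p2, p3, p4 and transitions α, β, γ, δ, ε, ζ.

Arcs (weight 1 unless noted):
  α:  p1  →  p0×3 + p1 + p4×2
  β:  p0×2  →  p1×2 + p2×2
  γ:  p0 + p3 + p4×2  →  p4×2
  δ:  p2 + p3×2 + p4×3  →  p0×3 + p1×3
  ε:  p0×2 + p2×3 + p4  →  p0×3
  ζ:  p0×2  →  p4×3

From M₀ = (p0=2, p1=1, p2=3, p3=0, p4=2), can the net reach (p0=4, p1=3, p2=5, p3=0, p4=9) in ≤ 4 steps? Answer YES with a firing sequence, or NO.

step 1: fire α:  (p0=2, p1=1, p2=3, p3=0, p4=2) → (p0=5, p1=1, p2=3, p3=0, p4=4)
step 2: fire α:  (p0=5, p1=1, p2=3, p3=0, p4=4) → (p0=8, p1=1, p2=3, p3=0, p4=6)
step 3: fire β:  (p0=8, p1=1, p2=3, p3=0, p4=6) → (p0=6, p1=3, p2=5, p3=0, p4=6)
step 4: fire ζ:  (p0=6, p1=3, p2=5, p3=0, p4=6) → (p0=4, p1=3, p2=5, p3=0, p4=9)

YES — reachable via ⟨α, α, β, ζ⟩ (4 firings)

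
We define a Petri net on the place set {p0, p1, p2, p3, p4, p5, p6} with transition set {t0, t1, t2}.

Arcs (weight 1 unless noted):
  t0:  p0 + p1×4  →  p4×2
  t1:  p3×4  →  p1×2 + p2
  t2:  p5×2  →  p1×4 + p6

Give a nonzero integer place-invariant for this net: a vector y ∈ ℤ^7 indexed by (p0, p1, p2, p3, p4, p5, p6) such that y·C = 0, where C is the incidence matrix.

y = (p0:0, p1:0, p2:4, p3:1, p4:0, p5:0, p6:0)

Incidence matrix C (rows=places, cols=transitions):
       t0   t1   t2
   p0  -1    0    0
   p1  -4    2    4
   p2   0    1    0
   p3   0   -4    0
   p4   2    0    0
   p5   0    0   -2
   p6   0    0    1

Candidate y = [0, 0, 4, 1, 0, 0, 0]; check y·C column-wise:
  col t0: 0·-1 + 0·-4 + 4·0 + 1·0 + 0·2 = 0
  col t1: 0·2 + 4·1 + 1·-4 = 0
  col t2: 0·4 + 4·0 + 1·0 + 0·-2 + 0·1 = 0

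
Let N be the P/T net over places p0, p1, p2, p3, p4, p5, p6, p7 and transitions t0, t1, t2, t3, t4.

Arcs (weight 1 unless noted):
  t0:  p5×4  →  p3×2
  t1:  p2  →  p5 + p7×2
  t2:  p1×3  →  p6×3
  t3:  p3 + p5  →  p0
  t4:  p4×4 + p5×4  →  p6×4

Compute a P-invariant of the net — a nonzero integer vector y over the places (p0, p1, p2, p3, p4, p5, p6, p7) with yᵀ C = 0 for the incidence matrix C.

Incidence matrix C (rows=places, cols=transitions):
       t0   t1   t2   t3   t4
   p0   0    0    0    1    0
   p1   0    0   -3    0    0
   p2   0   -1    0    0    0
   p3   2    0    0   -1    0
   p4   0    0    0    0   -4
   p5  -4    1    0   -1   -4
   p6   0    0    3    0    4
   p7   0    2    0    0    0

Candidate y = [3, 0, 1, 2, -1, 1, 0, 0]; check y·C column-wise:
  col t0: 3·0 + 1·0 + 2·2 + -1·0 + 1·-4 = 0
  col t1: 3·0 + 1·-1 + 2·0 + -1·0 + 1·1 + 0·2 = 0
  col t2: 3·0 + 0·-3 + 1·0 + 2·0 + -1·0 + 1·0 + 0·3 = 0
  col t3: 3·1 + 1·0 + 2·-1 + -1·0 + 1·-1 = 0
  col t4: 3·0 + 1·0 + 2·0 + -1·-4 + 1·-4 + 0·4 = 0

y = (p0:3, p1:0, p2:1, p3:2, p4:-1, p5:1, p6:0, p7:0)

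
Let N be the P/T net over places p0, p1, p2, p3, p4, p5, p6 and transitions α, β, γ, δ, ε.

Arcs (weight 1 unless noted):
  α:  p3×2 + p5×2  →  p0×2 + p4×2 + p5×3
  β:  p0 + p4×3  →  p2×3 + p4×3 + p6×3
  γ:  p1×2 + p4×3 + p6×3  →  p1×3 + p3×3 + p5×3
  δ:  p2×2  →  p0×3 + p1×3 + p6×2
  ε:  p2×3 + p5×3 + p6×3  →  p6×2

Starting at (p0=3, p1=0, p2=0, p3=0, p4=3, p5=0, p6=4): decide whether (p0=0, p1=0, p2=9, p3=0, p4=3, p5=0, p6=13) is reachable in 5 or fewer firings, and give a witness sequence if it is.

step 1: fire β:  (p0=3, p1=0, p2=0, p3=0, p4=3, p5=0, p6=4) → (p0=2, p1=0, p2=3, p3=0, p4=3, p5=0, p6=7)
step 2: fire β:  (p0=2, p1=0, p2=3, p3=0, p4=3, p5=0, p6=7) → (p0=1, p1=0, p2=6, p3=0, p4=3, p5=0, p6=10)
step 3: fire β:  (p0=1, p1=0, p2=6, p3=0, p4=3, p5=0, p6=10) → (p0=0, p1=0, p2=9, p3=0, p4=3, p5=0, p6=13)

YES — reachable via ⟨β, β, β⟩ (3 firings)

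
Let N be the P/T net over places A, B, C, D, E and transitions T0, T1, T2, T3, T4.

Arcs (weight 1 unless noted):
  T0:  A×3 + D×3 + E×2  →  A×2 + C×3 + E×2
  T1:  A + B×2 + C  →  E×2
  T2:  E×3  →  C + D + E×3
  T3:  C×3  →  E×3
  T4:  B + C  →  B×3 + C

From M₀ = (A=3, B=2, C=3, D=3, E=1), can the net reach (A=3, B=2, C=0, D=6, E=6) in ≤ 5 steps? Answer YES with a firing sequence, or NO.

depth 0: 1 marking
depth 1: 4 markings reached so far
depth 2: 10 markings reached so far
depth 3: 23 markings reached so far
depth 4: 43 markings reached so far
depth 5: 74 markings reached so far
target is not among the 74 markings reachable within 5 steps

NO — not reachable within 5 firings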